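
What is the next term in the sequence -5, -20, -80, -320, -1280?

Ratios: -20 / -5 = 4.0
This is a geometric sequence with common ratio r = 4.
Next term = -1280 * 4 = -5120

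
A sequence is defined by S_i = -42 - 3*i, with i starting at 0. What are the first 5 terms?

This is an arithmetic sequence.
i=0: S_0 = -42 + -3*0 = -42
i=1: S_1 = -42 + -3*1 = -45
i=2: S_2 = -42 + -3*2 = -48
i=3: S_3 = -42 + -3*3 = -51
i=4: S_4 = -42 + -3*4 = -54
The first 5 terms are: [-42, -45, -48, -51, -54]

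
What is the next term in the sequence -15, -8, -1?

Differences: -8 - -15 = 7
This is an arithmetic sequence with common difference d = 7.
Next term = -1 + 7 = 6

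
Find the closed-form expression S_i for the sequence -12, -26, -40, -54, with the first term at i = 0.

Check differences: -26 - -12 = -14
-40 - -26 = -14
Common difference d = -14.
First term a = -12.
Formula: S_i = -12 - 14*i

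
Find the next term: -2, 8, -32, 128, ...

Ratios: 8 / -2 = -4.0
This is a geometric sequence with common ratio r = -4.
Next term = 128 * -4 = -512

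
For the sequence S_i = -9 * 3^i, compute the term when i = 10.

S_10 = -9 * 3^10 = -9 * 59049 = -531441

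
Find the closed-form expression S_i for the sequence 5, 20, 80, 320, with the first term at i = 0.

Check ratios: 20 / 5 = 4.0
Common ratio r = 4.
First term a = 5.
Formula: S_i = 5 * 4^i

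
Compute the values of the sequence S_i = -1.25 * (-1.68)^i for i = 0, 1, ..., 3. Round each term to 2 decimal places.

This is a geometric sequence.
i=0: S_0 = -1.25 * (-1.68)^0 = -1.25
i=1: S_1 = -1.25 * (-1.68)^1 = 2.1
i=2: S_2 = -1.25 * (-1.68)^2 ≈ -3.53
i=3: S_3 = -1.25 * (-1.68)^3 ≈ 5.93
The first 4 terms are: [-1.25, 2.1, -3.53, 5.93]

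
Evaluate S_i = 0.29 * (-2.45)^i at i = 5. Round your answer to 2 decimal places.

S_5 = 0.29 * (-2.45)^5 ≈ 0.29 * -88.2735 ≈ -25.6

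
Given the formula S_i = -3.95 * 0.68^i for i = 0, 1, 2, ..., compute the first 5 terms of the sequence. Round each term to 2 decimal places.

This is a geometric sequence.
i=0: S_0 = -3.95 * 0.68^0 = -3.95
i=1: S_1 = -3.95 * 0.68^1 ≈ -2.69
i=2: S_2 = -3.95 * 0.68^2 ≈ -1.83
i=3: S_3 = -3.95 * 0.68^3 ≈ -1.24
i=4: S_4 = -3.95 * 0.68^4 ≈ -0.84
The first 5 terms are: [-3.95, -2.69, -1.83, -1.24, -0.84]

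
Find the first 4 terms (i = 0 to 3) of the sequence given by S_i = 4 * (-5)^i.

This is a geometric sequence.
i=0: S_0 = 4 * (-5)^0 = 4
i=1: S_1 = 4 * (-5)^1 = -20
i=2: S_2 = 4 * (-5)^2 = 100
i=3: S_3 = 4 * (-5)^3 = -500
The first 4 terms are: [4, -20, 100, -500]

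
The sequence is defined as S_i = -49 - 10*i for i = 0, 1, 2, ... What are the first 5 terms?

This is an arithmetic sequence.
i=0: S_0 = -49 + -10*0 = -49
i=1: S_1 = -49 + -10*1 = -59
i=2: S_2 = -49 + -10*2 = -69
i=3: S_3 = -49 + -10*3 = -79
i=4: S_4 = -49 + -10*4 = -89
The first 5 terms are: [-49, -59, -69, -79, -89]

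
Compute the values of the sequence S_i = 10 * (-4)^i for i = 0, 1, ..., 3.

This is a geometric sequence.
i=0: S_0 = 10 * (-4)^0 = 10
i=1: S_1 = 10 * (-4)^1 = -40
i=2: S_2 = 10 * (-4)^2 = 160
i=3: S_3 = 10 * (-4)^3 = -640
The first 4 terms are: [10, -40, 160, -640]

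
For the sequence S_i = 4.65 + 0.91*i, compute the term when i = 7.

S_7 = 4.65 + 0.91*7 = 4.65 + 6.37 = 11.02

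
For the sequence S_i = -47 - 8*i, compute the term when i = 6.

S_6 = -47 + -8*6 = -47 + -48 = -95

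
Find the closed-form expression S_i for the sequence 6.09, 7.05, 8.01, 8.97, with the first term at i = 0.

Check differences: 7.05 - 6.09 = 0.96
8.01 - 7.05 = 0.96
Common difference d = 0.96.
First term a = 6.09.
Formula: S_i = 6.09 + 0.96*i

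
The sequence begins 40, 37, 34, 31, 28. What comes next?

Differences: 37 - 40 = -3
This is an arithmetic sequence with common difference d = -3.
Next term = 28 + -3 = 25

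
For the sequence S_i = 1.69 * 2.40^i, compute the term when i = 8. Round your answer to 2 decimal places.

S_8 = 1.69 * 2.4^8 ≈ 1.69 * 1100.7531 ≈ 1860.27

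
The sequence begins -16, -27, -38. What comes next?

Differences: -27 - -16 = -11
This is an arithmetic sequence with common difference d = -11.
Next term = -38 + -11 = -49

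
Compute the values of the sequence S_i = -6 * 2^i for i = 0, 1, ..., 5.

This is a geometric sequence.
i=0: S_0 = -6 * 2^0 = -6
i=1: S_1 = -6 * 2^1 = -12
i=2: S_2 = -6 * 2^2 = -24
i=3: S_3 = -6 * 2^3 = -48
i=4: S_4 = -6 * 2^4 = -96
i=5: S_5 = -6 * 2^5 = -192
The first 6 terms are: [-6, -12, -24, -48, -96, -192]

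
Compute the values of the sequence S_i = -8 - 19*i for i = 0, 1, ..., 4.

This is an arithmetic sequence.
i=0: S_0 = -8 + -19*0 = -8
i=1: S_1 = -8 + -19*1 = -27
i=2: S_2 = -8 + -19*2 = -46
i=3: S_3 = -8 + -19*3 = -65
i=4: S_4 = -8 + -19*4 = -84
The first 5 terms are: [-8, -27, -46, -65, -84]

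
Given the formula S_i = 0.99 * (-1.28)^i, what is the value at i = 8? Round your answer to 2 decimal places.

S_8 = 0.99 * (-1.28)^8 ≈ 0.99 * 7.2058 ≈ 7.13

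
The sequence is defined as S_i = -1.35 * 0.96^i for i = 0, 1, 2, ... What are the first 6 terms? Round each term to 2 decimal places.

This is a geometric sequence.
i=0: S_0 = -1.35 * 0.96^0 = -1.35
i=1: S_1 = -1.35 * 0.96^1 ≈ -1.3
i=2: S_2 = -1.35 * 0.96^2 ≈ -1.24
i=3: S_3 = -1.35 * 0.96^3 ≈ -1.19
i=4: S_4 = -1.35 * 0.96^4 ≈ -1.15
i=5: S_5 = -1.35 * 0.96^5 ≈ -1.1
The first 6 terms are: [-1.35, -1.3, -1.24, -1.19, -1.15, -1.1]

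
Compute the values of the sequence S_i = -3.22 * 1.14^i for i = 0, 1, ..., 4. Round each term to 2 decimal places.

This is a geometric sequence.
i=0: S_0 = -3.22 * 1.14^0 = -3.22
i=1: S_1 = -3.22 * 1.14^1 ≈ -3.67
i=2: S_2 = -3.22 * 1.14^2 ≈ -4.18
i=3: S_3 = -3.22 * 1.14^3 ≈ -4.77
i=4: S_4 = -3.22 * 1.14^4 ≈ -5.44
The first 5 terms are: [-3.22, -3.67, -4.18, -4.77, -5.44]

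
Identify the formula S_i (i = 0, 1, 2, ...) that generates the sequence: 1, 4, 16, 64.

Check ratios: 4 / 1 = 4.0
Common ratio r = 4.
First term a = 1.
Formula: S_i = 1 * 4^i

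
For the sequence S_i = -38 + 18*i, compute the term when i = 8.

S_8 = -38 + 18*8 = -38 + 144 = 106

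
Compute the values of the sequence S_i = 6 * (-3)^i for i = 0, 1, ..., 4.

This is a geometric sequence.
i=0: S_0 = 6 * (-3)^0 = 6
i=1: S_1 = 6 * (-3)^1 = -18
i=2: S_2 = 6 * (-3)^2 = 54
i=3: S_3 = 6 * (-3)^3 = -162
i=4: S_4 = 6 * (-3)^4 = 486
The first 5 terms are: [6, -18, 54, -162, 486]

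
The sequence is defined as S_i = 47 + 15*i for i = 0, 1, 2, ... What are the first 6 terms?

This is an arithmetic sequence.
i=0: S_0 = 47 + 15*0 = 47
i=1: S_1 = 47 + 15*1 = 62
i=2: S_2 = 47 + 15*2 = 77
i=3: S_3 = 47 + 15*3 = 92
i=4: S_4 = 47 + 15*4 = 107
i=5: S_5 = 47 + 15*5 = 122
The first 6 terms are: [47, 62, 77, 92, 107, 122]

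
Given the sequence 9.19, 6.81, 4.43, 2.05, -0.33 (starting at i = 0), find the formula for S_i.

Check differences: 6.81 - 9.19 = -2.38
4.43 - 6.81 = -2.38
Common difference d = -2.38.
First term a = 9.19.
Formula: S_i = 9.19 - 2.38*i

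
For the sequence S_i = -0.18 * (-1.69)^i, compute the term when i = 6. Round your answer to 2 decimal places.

S_6 = -0.18 * (-1.69)^6 ≈ -0.18 * 23.2981 ≈ -4.19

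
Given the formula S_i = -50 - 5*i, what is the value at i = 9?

S_9 = -50 + -5*9 = -50 + -45 = -95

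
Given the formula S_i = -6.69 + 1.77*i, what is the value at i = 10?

S_10 = -6.69 + 1.77*10 = -6.69 + 17.7 = 11.01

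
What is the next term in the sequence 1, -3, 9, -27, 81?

Ratios: -3 / 1 = -3.0
This is a geometric sequence with common ratio r = -3.
Next term = 81 * -3 = -243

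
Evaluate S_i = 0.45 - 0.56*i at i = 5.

S_5 = 0.45 + -0.56*5 = 0.45 + -2.8 = -2.35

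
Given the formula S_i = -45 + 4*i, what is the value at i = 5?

S_5 = -45 + 4*5 = -45 + 20 = -25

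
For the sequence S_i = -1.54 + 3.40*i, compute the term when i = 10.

S_10 = -1.54 + 3.4*10 = -1.54 + 34.0 = 32.46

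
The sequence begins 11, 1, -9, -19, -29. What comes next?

Differences: 1 - 11 = -10
This is an arithmetic sequence with common difference d = -10.
Next term = -29 + -10 = -39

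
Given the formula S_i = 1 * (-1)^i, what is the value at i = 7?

S_7 = 1 * (-1)^7 = 1 * -1 = -1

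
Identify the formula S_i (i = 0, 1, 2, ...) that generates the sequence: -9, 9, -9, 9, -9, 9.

Check ratios: 9 / -9 = -1.0
Common ratio r = -1.
First term a = -9.
Formula: S_i = -9 * (-1)^i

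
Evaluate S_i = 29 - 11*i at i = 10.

S_10 = 29 + -11*10 = 29 + -110 = -81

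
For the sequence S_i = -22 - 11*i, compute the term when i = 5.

S_5 = -22 + -11*5 = -22 + -55 = -77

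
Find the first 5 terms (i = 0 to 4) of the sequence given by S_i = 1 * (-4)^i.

This is a geometric sequence.
i=0: S_0 = 1 * (-4)^0 = 1
i=1: S_1 = 1 * (-4)^1 = -4
i=2: S_2 = 1 * (-4)^2 = 16
i=3: S_3 = 1 * (-4)^3 = -64
i=4: S_4 = 1 * (-4)^4 = 256
The first 5 terms are: [1, -4, 16, -64, 256]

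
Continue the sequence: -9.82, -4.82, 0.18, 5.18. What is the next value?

Differences: -4.82 - -9.82 = 5.0
This is an arithmetic sequence with common difference d = 5.0.
Next term = 5.18 + 5.0 = 10.18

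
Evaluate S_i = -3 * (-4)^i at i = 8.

S_8 = -3 * (-4)^8 = -3 * 65536 = -196608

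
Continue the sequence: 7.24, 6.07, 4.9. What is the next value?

Differences: 6.07 - 7.24 = -1.17
This is an arithmetic sequence with common difference d = -1.17.
Next term = 4.9 + -1.17 = 3.73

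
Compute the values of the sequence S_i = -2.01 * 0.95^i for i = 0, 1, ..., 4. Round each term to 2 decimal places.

This is a geometric sequence.
i=0: S_0 = -2.01 * 0.95^0 = -2.01
i=1: S_1 = -2.01 * 0.95^1 ≈ -1.91
i=2: S_2 = -2.01 * 0.95^2 ≈ -1.81
i=3: S_3 = -2.01 * 0.95^3 ≈ -1.72
i=4: S_4 = -2.01 * 0.95^4 ≈ -1.64
The first 5 terms are: [-2.01, -1.91, -1.81, -1.72, -1.64]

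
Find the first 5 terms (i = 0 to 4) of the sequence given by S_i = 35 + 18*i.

This is an arithmetic sequence.
i=0: S_0 = 35 + 18*0 = 35
i=1: S_1 = 35 + 18*1 = 53
i=2: S_2 = 35 + 18*2 = 71
i=3: S_3 = 35 + 18*3 = 89
i=4: S_4 = 35 + 18*4 = 107
The first 5 terms are: [35, 53, 71, 89, 107]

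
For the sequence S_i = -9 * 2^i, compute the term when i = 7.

S_7 = -9 * 2^7 = -9 * 128 = -1152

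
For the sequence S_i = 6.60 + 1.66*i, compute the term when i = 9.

S_9 = 6.6 + 1.66*9 = 6.6 + 14.94 = 21.54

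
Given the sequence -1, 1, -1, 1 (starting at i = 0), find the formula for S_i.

Check ratios: 1 / -1 = -1.0
Common ratio r = -1.
First term a = -1.
Formula: S_i = -1 * (-1)^i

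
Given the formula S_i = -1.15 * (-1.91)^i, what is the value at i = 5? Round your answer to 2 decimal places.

S_5 = -1.15 * (-1.91)^5 ≈ -1.15 * -25.4195 ≈ 29.23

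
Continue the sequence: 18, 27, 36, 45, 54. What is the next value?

Differences: 27 - 18 = 9
This is an arithmetic sequence with common difference d = 9.
Next term = 54 + 9 = 63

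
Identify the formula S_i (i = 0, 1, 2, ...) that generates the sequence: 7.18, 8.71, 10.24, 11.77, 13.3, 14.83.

Check differences: 8.71 - 7.18 = 1.53
10.24 - 8.71 = 1.53
Common difference d = 1.53.
First term a = 7.18.
Formula: S_i = 7.18 + 1.53*i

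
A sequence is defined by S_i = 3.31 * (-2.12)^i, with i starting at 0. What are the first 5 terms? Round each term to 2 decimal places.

This is a geometric sequence.
i=0: S_0 = 3.31 * (-2.12)^0 = 3.31
i=1: S_1 = 3.31 * (-2.12)^1 ≈ -7.02
i=2: S_2 = 3.31 * (-2.12)^2 ≈ 14.88
i=3: S_3 = 3.31 * (-2.12)^3 ≈ -31.54
i=4: S_4 = 3.31 * (-2.12)^4 ≈ 66.86
The first 5 terms are: [3.31, -7.02, 14.88, -31.54, 66.86]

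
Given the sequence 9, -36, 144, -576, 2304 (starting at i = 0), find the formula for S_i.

Check ratios: -36 / 9 = -4.0
Common ratio r = -4.
First term a = 9.
Formula: S_i = 9 * (-4)^i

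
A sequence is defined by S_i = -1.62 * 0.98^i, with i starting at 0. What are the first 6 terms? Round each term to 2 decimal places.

This is a geometric sequence.
i=0: S_0 = -1.62 * 0.98^0 = -1.62
i=1: S_1 = -1.62 * 0.98^1 ≈ -1.59
i=2: S_2 = -1.62 * 0.98^2 ≈ -1.56
i=3: S_3 = -1.62 * 0.98^3 ≈ -1.52
i=4: S_4 = -1.62 * 0.98^4 ≈ -1.49
i=5: S_5 = -1.62 * 0.98^5 ≈ -1.46
The first 6 terms are: [-1.62, -1.59, -1.56, -1.52, -1.49, -1.46]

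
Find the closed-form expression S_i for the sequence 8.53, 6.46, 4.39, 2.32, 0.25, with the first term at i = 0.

Check differences: 6.46 - 8.53 = -2.07
4.39 - 6.46 = -2.07
Common difference d = -2.07.
First term a = 8.53.
Formula: S_i = 8.53 - 2.07*i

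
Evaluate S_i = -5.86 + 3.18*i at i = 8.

S_8 = -5.86 + 3.18*8 = -5.86 + 25.44 = 19.58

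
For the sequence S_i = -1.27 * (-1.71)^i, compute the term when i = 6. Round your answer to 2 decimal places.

S_6 = -1.27 * (-1.71)^6 ≈ -1.27 * 25.0021 ≈ -31.75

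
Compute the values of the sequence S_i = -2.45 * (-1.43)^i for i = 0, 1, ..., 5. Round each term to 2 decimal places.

This is a geometric sequence.
i=0: S_0 = -2.45 * (-1.43)^0 = -2.45
i=1: S_1 = -2.45 * (-1.43)^1 ≈ 3.5
i=2: S_2 = -2.45 * (-1.43)^2 ≈ -5.01
i=3: S_3 = -2.45 * (-1.43)^3 ≈ 7.16
i=4: S_4 = -2.45 * (-1.43)^4 ≈ -10.24
i=5: S_5 = -2.45 * (-1.43)^5 ≈ 14.65
The first 6 terms are: [-2.45, 3.5, -5.01, 7.16, -10.24, 14.65]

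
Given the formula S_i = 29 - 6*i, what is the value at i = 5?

S_5 = 29 + -6*5 = 29 + -30 = -1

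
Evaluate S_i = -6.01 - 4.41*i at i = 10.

S_10 = -6.01 + -4.41*10 = -6.01 + -44.1 = -50.11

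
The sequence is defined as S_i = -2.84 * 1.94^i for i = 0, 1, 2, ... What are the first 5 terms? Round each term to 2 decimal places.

This is a geometric sequence.
i=0: S_0 = -2.84 * 1.94^0 = -2.84
i=1: S_1 = -2.84 * 1.94^1 ≈ -5.51
i=2: S_2 = -2.84 * 1.94^2 ≈ -10.69
i=3: S_3 = -2.84 * 1.94^3 ≈ -20.74
i=4: S_4 = -2.84 * 1.94^4 ≈ -40.23
The first 5 terms are: [-2.84, -5.51, -10.69, -20.74, -40.23]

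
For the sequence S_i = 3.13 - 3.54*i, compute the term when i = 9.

S_9 = 3.13 + -3.54*9 = 3.13 + -31.86 = -28.73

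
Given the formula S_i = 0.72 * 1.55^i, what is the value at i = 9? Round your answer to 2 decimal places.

S_9 = 0.72 * 1.55^9 ≈ 0.72 * 51.6399 ≈ 37.18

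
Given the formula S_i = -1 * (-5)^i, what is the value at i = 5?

S_5 = -1 * (-5)^5 = -1 * -3125 = 3125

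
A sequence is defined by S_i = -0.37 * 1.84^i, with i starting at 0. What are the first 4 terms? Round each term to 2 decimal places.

This is a geometric sequence.
i=0: S_0 = -0.37 * 1.84^0 = -0.37
i=1: S_1 = -0.37 * 1.84^1 ≈ -0.68
i=2: S_2 = -0.37 * 1.84^2 ≈ -1.25
i=3: S_3 = -0.37 * 1.84^3 ≈ -2.3
The first 4 terms are: [-0.37, -0.68, -1.25, -2.3]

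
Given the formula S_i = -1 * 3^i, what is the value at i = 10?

S_10 = -1 * 3^10 = -1 * 59049 = -59049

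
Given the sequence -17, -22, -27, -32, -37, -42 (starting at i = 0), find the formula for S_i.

Check differences: -22 - -17 = -5
-27 - -22 = -5
Common difference d = -5.
First term a = -17.
Formula: S_i = -17 - 5*i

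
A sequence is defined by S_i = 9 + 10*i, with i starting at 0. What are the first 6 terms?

This is an arithmetic sequence.
i=0: S_0 = 9 + 10*0 = 9
i=1: S_1 = 9 + 10*1 = 19
i=2: S_2 = 9 + 10*2 = 29
i=3: S_3 = 9 + 10*3 = 39
i=4: S_4 = 9 + 10*4 = 49
i=5: S_5 = 9 + 10*5 = 59
The first 6 terms are: [9, 19, 29, 39, 49, 59]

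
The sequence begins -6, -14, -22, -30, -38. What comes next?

Differences: -14 - -6 = -8
This is an arithmetic sequence with common difference d = -8.
Next term = -38 + -8 = -46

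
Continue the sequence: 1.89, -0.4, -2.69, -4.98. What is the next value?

Differences: -0.4 - 1.89 = -2.29
This is an arithmetic sequence with common difference d = -2.29.
Next term = -4.98 + -2.29 = -7.27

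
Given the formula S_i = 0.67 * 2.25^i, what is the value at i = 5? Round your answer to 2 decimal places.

S_5 = 0.67 * 2.25^5 ≈ 0.67 * 57.665 ≈ 38.64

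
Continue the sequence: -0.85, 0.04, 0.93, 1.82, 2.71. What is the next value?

Differences: 0.04 - -0.85 = 0.89
This is an arithmetic sequence with common difference d = 0.89.
Next term = 2.71 + 0.89 = 3.6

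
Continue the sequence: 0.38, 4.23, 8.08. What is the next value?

Differences: 4.23 - 0.38 = 3.85
This is an arithmetic sequence with common difference d = 3.85.
Next term = 8.08 + 3.85 = 11.93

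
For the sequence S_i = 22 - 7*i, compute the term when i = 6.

S_6 = 22 + -7*6 = 22 + -42 = -20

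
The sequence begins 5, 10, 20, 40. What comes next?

Ratios: 10 / 5 = 2.0
This is a geometric sequence with common ratio r = 2.
Next term = 40 * 2 = 80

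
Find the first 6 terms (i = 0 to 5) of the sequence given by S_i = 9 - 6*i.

This is an arithmetic sequence.
i=0: S_0 = 9 + -6*0 = 9
i=1: S_1 = 9 + -6*1 = 3
i=2: S_2 = 9 + -6*2 = -3
i=3: S_3 = 9 + -6*3 = -9
i=4: S_4 = 9 + -6*4 = -15
i=5: S_5 = 9 + -6*5 = -21
The first 6 terms are: [9, 3, -3, -9, -15, -21]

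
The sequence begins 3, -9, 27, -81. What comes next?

Ratios: -9 / 3 = -3.0
This is a geometric sequence with common ratio r = -3.
Next term = -81 * -3 = 243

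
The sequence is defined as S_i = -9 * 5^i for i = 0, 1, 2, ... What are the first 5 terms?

This is a geometric sequence.
i=0: S_0 = -9 * 5^0 = -9
i=1: S_1 = -9 * 5^1 = -45
i=2: S_2 = -9 * 5^2 = -225
i=3: S_3 = -9 * 5^3 = -1125
i=4: S_4 = -9 * 5^4 = -5625
The first 5 terms are: [-9, -45, -225, -1125, -5625]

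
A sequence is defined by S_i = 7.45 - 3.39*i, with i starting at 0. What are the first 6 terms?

This is an arithmetic sequence.
i=0: S_0 = 7.45 + -3.39*0 = 7.45
i=1: S_1 = 7.45 + -3.39*1 = 4.06
i=2: S_2 = 7.45 + -3.39*2 = 0.67
i=3: S_3 = 7.45 + -3.39*3 = -2.72
i=4: S_4 = 7.45 + -3.39*4 = -6.11
i=5: S_5 = 7.45 + -3.39*5 = -9.5
The first 6 terms are: [7.45, 4.06, 0.67, -2.72, -6.11, -9.5]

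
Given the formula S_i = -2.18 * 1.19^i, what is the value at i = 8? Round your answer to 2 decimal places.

S_8 = -2.18 * 1.19^8 ≈ -2.18 * 4.0214 ≈ -8.77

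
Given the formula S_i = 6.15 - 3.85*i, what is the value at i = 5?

S_5 = 6.15 + -3.85*5 = 6.15 + -19.25 = -13.1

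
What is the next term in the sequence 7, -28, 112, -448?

Ratios: -28 / 7 = -4.0
This is a geometric sequence with common ratio r = -4.
Next term = -448 * -4 = 1792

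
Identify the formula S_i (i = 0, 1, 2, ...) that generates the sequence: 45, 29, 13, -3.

Check differences: 29 - 45 = -16
13 - 29 = -16
Common difference d = -16.
First term a = 45.
Formula: S_i = 45 - 16*i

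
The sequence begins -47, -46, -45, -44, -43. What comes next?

Differences: -46 - -47 = 1
This is an arithmetic sequence with common difference d = 1.
Next term = -43 + 1 = -42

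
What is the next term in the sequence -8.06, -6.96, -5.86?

Differences: -6.96 - -8.06 = 1.1
This is an arithmetic sequence with common difference d = 1.1.
Next term = -5.86 + 1.1 = -4.76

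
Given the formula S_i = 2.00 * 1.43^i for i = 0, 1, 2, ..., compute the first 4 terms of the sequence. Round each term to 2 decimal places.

This is a geometric sequence.
i=0: S_0 = 2.0 * 1.43^0 = 2.0
i=1: S_1 = 2.0 * 1.43^1 = 2.86
i=2: S_2 = 2.0 * 1.43^2 ≈ 4.09
i=3: S_3 = 2.0 * 1.43^3 ≈ 5.85
The first 4 terms are: [2.0, 2.86, 4.09, 5.85]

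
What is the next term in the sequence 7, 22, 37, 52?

Differences: 22 - 7 = 15
This is an arithmetic sequence with common difference d = 15.
Next term = 52 + 15 = 67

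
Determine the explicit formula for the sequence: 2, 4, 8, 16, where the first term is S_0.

Check ratios: 4 / 2 = 2.0
Common ratio r = 2.
First term a = 2.
Formula: S_i = 2 * 2^i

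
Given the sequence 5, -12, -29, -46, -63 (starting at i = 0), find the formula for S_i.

Check differences: -12 - 5 = -17
-29 - -12 = -17
Common difference d = -17.
First term a = 5.
Formula: S_i = 5 - 17*i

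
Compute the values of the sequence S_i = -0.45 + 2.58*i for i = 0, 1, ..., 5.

This is an arithmetic sequence.
i=0: S_0 = -0.45 + 2.58*0 = -0.45
i=1: S_1 = -0.45 + 2.58*1 = 2.13
i=2: S_2 = -0.45 + 2.58*2 = 4.71
i=3: S_3 = -0.45 + 2.58*3 = 7.29
i=4: S_4 = -0.45 + 2.58*4 = 9.87
i=5: S_5 = -0.45 + 2.58*5 = 12.45
The first 6 terms are: [-0.45, 2.13, 4.71, 7.29, 9.87, 12.45]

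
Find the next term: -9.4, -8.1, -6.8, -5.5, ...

Differences: -8.1 - -9.4 = 1.3
This is an arithmetic sequence with common difference d = 1.3.
Next term = -5.5 + 1.3 = -4.2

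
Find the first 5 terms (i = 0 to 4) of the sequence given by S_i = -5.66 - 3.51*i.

This is an arithmetic sequence.
i=0: S_0 = -5.66 + -3.51*0 = -5.66
i=1: S_1 = -5.66 + -3.51*1 = -9.17
i=2: S_2 = -5.66 + -3.51*2 = -12.68
i=3: S_3 = -5.66 + -3.51*3 = -16.19
i=4: S_4 = -5.66 + -3.51*4 = -19.7
The first 5 terms are: [-5.66, -9.17, -12.68, -16.19, -19.7]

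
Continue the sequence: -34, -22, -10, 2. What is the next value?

Differences: -22 - -34 = 12
This is an arithmetic sequence with common difference d = 12.
Next term = 2 + 12 = 14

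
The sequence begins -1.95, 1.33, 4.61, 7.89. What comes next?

Differences: 1.33 - -1.95 = 3.28
This is an arithmetic sequence with common difference d = 3.28.
Next term = 7.89 + 3.28 = 11.17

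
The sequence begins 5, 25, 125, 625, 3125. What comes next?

Ratios: 25 / 5 = 5.0
This is a geometric sequence with common ratio r = 5.
Next term = 3125 * 5 = 15625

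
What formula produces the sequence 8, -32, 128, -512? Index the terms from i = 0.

Check ratios: -32 / 8 = -4.0
Common ratio r = -4.
First term a = 8.
Formula: S_i = 8 * (-4)^i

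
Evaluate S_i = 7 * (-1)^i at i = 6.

S_6 = 7 * (-1)^6 = 7 * 1 = 7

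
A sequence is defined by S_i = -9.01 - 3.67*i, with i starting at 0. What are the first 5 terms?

This is an arithmetic sequence.
i=0: S_0 = -9.01 + -3.67*0 = -9.01
i=1: S_1 = -9.01 + -3.67*1 = -12.68
i=2: S_2 = -9.01 + -3.67*2 = -16.35
i=3: S_3 = -9.01 + -3.67*3 = -20.02
i=4: S_4 = -9.01 + -3.67*4 = -23.69
The first 5 terms are: [-9.01, -12.68, -16.35, -20.02, -23.69]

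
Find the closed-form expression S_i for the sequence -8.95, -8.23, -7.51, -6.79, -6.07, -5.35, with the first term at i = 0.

Check differences: -8.23 - -8.95 = 0.72
-7.51 - -8.23 = 0.72
Common difference d = 0.72.
First term a = -8.95.
Formula: S_i = -8.95 + 0.72*i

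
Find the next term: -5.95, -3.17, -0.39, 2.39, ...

Differences: -3.17 - -5.95 = 2.78
This is an arithmetic sequence with common difference d = 2.78.
Next term = 2.39 + 2.78 = 5.17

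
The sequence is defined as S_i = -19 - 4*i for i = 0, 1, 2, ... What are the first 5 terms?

This is an arithmetic sequence.
i=0: S_0 = -19 + -4*0 = -19
i=1: S_1 = -19 + -4*1 = -23
i=2: S_2 = -19 + -4*2 = -27
i=3: S_3 = -19 + -4*3 = -31
i=4: S_4 = -19 + -4*4 = -35
The first 5 terms are: [-19, -23, -27, -31, -35]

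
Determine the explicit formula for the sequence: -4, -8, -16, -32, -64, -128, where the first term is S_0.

Check ratios: -8 / -4 = 2.0
Common ratio r = 2.
First term a = -4.
Formula: S_i = -4 * 2^i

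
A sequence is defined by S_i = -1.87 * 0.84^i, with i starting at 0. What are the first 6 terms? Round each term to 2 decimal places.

This is a geometric sequence.
i=0: S_0 = -1.87 * 0.84^0 = -1.87
i=1: S_1 = -1.87 * 0.84^1 ≈ -1.57
i=2: S_2 = -1.87 * 0.84^2 ≈ -1.32
i=3: S_3 = -1.87 * 0.84^3 ≈ -1.11
i=4: S_4 = -1.87 * 0.84^4 ≈ -0.93
i=5: S_5 = -1.87 * 0.84^5 ≈ -0.78
The first 6 terms are: [-1.87, -1.57, -1.32, -1.11, -0.93, -0.78]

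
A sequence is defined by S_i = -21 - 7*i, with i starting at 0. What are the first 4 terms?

This is an arithmetic sequence.
i=0: S_0 = -21 + -7*0 = -21
i=1: S_1 = -21 + -7*1 = -28
i=2: S_2 = -21 + -7*2 = -35
i=3: S_3 = -21 + -7*3 = -42
The first 4 terms are: [-21, -28, -35, -42]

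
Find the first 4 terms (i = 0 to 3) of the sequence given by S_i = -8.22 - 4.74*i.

This is an arithmetic sequence.
i=0: S_0 = -8.22 + -4.74*0 = -8.22
i=1: S_1 = -8.22 + -4.74*1 = -12.96
i=2: S_2 = -8.22 + -4.74*2 = -17.7
i=3: S_3 = -8.22 + -4.74*3 = -22.44
The first 4 terms are: [-8.22, -12.96, -17.7, -22.44]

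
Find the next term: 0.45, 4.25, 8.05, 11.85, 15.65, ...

Differences: 4.25 - 0.45 = 3.8
This is an arithmetic sequence with common difference d = 3.8.
Next term = 15.65 + 3.8 = 19.45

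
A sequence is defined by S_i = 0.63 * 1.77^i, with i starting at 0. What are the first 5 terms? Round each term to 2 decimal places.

This is a geometric sequence.
i=0: S_0 = 0.63 * 1.77^0 = 0.63
i=1: S_1 = 0.63 * 1.77^1 ≈ 1.12
i=2: S_2 = 0.63 * 1.77^2 ≈ 1.97
i=3: S_3 = 0.63 * 1.77^3 ≈ 3.49
i=4: S_4 = 0.63 * 1.77^4 ≈ 6.18
The first 5 terms are: [0.63, 1.12, 1.97, 3.49, 6.18]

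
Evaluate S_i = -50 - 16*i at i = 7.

S_7 = -50 + -16*7 = -50 + -112 = -162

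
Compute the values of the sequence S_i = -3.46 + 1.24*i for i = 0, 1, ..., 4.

This is an arithmetic sequence.
i=0: S_0 = -3.46 + 1.24*0 = -3.46
i=1: S_1 = -3.46 + 1.24*1 = -2.22
i=2: S_2 = -3.46 + 1.24*2 = -0.98
i=3: S_3 = -3.46 + 1.24*3 = 0.26
i=4: S_4 = -3.46 + 1.24*4 = 1.5
The first 5 terms are: [-3.46, -2.22, -0.98, 0.26, 1.5]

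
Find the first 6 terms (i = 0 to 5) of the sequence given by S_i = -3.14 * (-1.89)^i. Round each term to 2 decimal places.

This is a geometric sequence.
i=0: S_0 = -3.14 * (-1.89)^0 = -3.14
i=1: S_1 = -3.14 * (-1.89)^1 ≈ 5.93
i=2: S_2 = -3.14 * (-1.89)^2 ≈ -11.22
i=3: S_3 = -3.14 * (-1.89)^3 ≈ 21.2
i=4: S_4 = -3.14 * (-1.89)^4 ≈ -40.07
i=5: S_5 = -3.14 * (-1.89)^5 ≈ 75.72
The first 6 terms are: [-3.14, 5.93, -11.22, 21.2, -40.07, 75.72]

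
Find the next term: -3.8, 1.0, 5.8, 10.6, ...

Differences: 1.0 - -3.8 = 4.8
This is an arithmetic sequence with common difference d = 4.8.
Next term = 10.6 + 4.8 = 15.4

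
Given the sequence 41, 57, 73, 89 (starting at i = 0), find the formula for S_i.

Check differences: 57 - 41 = 16
73 - 57 = 16
Common difference d = 16.
First term a = 41.
Formula: S_i = 41 + 16*i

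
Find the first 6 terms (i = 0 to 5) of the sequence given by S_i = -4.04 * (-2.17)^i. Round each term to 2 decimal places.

This is a geometric sequence.
i=0: S_0 = -4.04 * (-2.17)^0 = -4.04
i=1: S_1 = -4.04 * (-2.17)^1 ≈ 8.77
i=2: S_2 = -4.04 * (-2.17)^2 ≈ -19.02
i=3: S_3 = -4.04 * (-2.17)^3 ≈ 41.28
i=4: S_4 = -4.04 * (-2.17)^4 ≈ -89.58
i=5: S_5 = -4.04 * (-2.17)^5 ≈ 194.39
The first 6 terms are: [-4.04, 8.77, -19.02, 41.28, -89.58, 194.39]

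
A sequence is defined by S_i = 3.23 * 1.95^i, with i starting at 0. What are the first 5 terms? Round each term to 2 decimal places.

This is a geometric sequence.
i=0: S_0 = 3.23 * 1.95^0 = 3.23
i=1: S_1 = 3.23 * 1.95^1 ≈ 6.3
i=2: S_2 = 3.23 * 1.95^2 ≈ 12.28
i=3: S_3 = 3.23 * 1.95^3 ≈ 23.95
i=4: S_4 = 3.23 * 1.95^4 ≈ 46.7
The first 5 terms are: [3.23, 6.3, 12.28, 23.95, 46.7]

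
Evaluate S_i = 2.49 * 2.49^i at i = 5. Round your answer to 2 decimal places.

S_5 = 2.49 * 2.49^5 ≈ 2.49 * 95.7187 ≈ 238.34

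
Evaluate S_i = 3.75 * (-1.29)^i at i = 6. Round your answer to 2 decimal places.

S_6 = 3.75 * (-1.29)^6 ≈ 3.75 * 4.6083 ≈ 17.28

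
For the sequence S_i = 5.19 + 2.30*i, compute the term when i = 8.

S_8 = 5.19 + 2.3*8 = 5.19 + 18.4 = 23.59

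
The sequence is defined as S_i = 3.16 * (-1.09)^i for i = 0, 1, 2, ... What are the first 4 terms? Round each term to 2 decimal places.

This is a geometric sequence.
i=0: S_0 = 3.16 * (-1.09)^0 = 3.16
i=1: S_1 = 3.16 * (-1.09)^1 ≈ -3.44
i=2: S_2 = 3.16 * (-1.09)^2 ≈ 3.75
i=3: S_3 = 3.16 * (-1.09)^3 ≈ -4.09
The first 4 terms are: [3.16, -3.44, 3.75, -4.09]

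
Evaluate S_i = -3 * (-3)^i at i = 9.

S_9 = -3 * (-3)^9 = -3 * -19683 = 59049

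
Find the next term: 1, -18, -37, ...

Differences: -18 - 1 = -19
This is an arithmetic sequence with common difference d = -19.
Next term = -37 + -19 = -56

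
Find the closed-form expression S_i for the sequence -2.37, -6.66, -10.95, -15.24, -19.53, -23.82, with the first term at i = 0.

Check differences: -6.66 - -2.37 = -4.29
-10.95 - -6.66 = -4.29
Common difference d = -4.29.
First term a = -2.37.
Formula: S_i = -2.37 - 4.29*i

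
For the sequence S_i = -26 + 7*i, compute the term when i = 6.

S_6 = -26 + 7*6 = -26 + 42 = 16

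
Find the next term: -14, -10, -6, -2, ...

Differences: -10 - -14 = 4
This is an arithmetic sequence with common difference d = 4.
Next term = -2 + 4 = 2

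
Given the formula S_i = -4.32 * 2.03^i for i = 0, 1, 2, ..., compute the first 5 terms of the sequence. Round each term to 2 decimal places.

This is a geometric sequence.
i=0: S_0 = -4.32 * 2.03^0 = -4.32
i=1: S_1 = -4.32 * 2.03^1 ≈ -8.77
i=2: S_2 = -4.32 * 2.03^2 ≈ -17.8
i=3: S_3 = -4.32 * 2.03^3 ≈ -36.14
i=4: S_4 = -4.32 * 2.03^4 ≈ -73.36
The first 5 terms are: [-4.32, -8.77, -17.8, -36.14, -73.36]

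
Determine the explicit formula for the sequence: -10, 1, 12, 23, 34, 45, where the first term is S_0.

Check differences: 1 - -10 = 11
12 - 1 = 11
Common difference d = 11.
First term a = -10.
Formula: S_i = -10 + 11*i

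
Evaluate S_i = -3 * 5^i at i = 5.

S_5 = -3 * 5^5 = -3 * 3125 = -9375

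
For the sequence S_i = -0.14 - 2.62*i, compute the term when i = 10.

S_10 = -0.14 + -2.62*10 = -0.14 + -26.2 = -26.34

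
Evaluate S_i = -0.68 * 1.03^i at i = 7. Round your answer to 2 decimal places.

S_7 = -0.68 * 1.03^7 ≈ -0.68 * 1.2299 ≈ -0.84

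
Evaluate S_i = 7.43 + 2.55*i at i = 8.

S_8 = 7.43 + 2.55*8 = 7.43 + 20.4 = 27.83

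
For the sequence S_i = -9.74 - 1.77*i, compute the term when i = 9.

S_9 = -9.74 + -1.77*9 = -9.74 + -15.93 = -25.67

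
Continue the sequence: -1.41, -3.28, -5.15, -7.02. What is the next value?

Differences: -3.28 - -1.41 = -1.87
This is an arithmetic sequence with common difference d = -1.87.
Next term = -7.02 + -1.87 = -8.89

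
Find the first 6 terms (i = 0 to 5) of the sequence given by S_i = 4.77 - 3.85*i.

This is an arithmetic sequence.
i=0: S_0 = 4.77 + -3.85*0 = 4.77
i=1: S_1 = 4.77 + -3.85*1 = 0.92
i=2: S_2 = 4.77 + -3.85*2 = -2.93
i=3: S_3 = 4.77 + -3.85*3 = -6.78
i=4: S_4 = 4.77 + -3.85*4 = -10.63
i=5: S_5 = 4.77 + -3.85*5 = -14.48
The first 6 terms are: [4.77, 0.92, -2.93, -6.78, -10.63, -14.48]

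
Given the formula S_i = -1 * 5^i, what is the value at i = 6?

S_6 = -1 * 5^6 = -1 * 15625 = -15625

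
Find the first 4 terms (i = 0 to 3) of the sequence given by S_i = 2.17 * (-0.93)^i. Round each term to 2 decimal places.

This is a geometric sequence.
i=0: S_0 = 2.17 * (-0.93)^0 = 2.17
i=1: S_1 = 2.17 * (-0.93)^1 ≈ -2.02
i=2: S_2 = 2.17 * (-0.93)^2 ≈ 1.88
i=3: S_3 = 2.17 * (-0.93)^3 ≈ -1.75
The first 4 terms are: [2.17, -2.02, 1.88, -1.75]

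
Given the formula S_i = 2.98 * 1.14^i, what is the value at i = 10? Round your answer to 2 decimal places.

S_10 = 2.98 * 1.14^10 ≈ 2.98 * 3.7072 ≈ 11.05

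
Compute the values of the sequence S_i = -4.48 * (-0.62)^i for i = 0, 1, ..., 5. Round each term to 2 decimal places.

This is a geometric sequence.
i=0: S_0 = -4.48 * (-0.62)^0 = -4.48
i=1: S_1 = -4.48 * (-0.62)^1 ≈ 2.78
i=2: S_2 = -4.48 * (-0.62)^2 ≈ -1.72
i=3: S_3 = -4.48 * (-0.62)^3 ≈ 1.07
i=4: S_4 = -4.48 * (-0.62)^4 ≈ -0.66
i=5: S_5 = -4.48 * (-0.62)^5 ≈ 0.41
The first 6 terms are: [-4.48, 2.78, -1.72, 1.07, -0.66, 0.41]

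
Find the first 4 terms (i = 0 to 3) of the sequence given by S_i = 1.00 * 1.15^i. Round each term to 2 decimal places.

This is a geometric sequence.
i=0: S_0 = 1.0 * 1.15^0 = 1.0
i=1: S_1 = 1.0 * 1.15^1 = 1.15
i=2: S_2 = 1.0 * 1.15^2 ≈ 1.32
i=3: S_3 = 1.0 * 1.15^3 ≈ 1.52
The first 4 terms are: [1.0, 1.15, 1.32, 1.52]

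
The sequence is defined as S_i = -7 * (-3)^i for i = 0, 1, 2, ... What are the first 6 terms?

This is a geometric sequence.
i=0: S_0 = -7 * (-3)^0 = -7
i=1: S_1 = -7 * (-3)^1 = 21
i=2: S_2 = -7 * (-3)^2 = -63
i=3: S_3 = -7 * (-3)^3 = 189
i=4: S_4 = -7 * (-3)^4 = -567
i=5: S_5 = -7 * (-3)^5 = 1701
The first 6 terms are: [-7, 21, -63, 189, -567, 1701]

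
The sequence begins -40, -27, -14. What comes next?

Differences: -27 - -40 = 13
This is an arithmetic sequence with common difference d = 13.
Next term = -14 + 13 = -1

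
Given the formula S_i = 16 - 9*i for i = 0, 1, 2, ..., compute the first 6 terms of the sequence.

This is an arithmetic sequence.
i=0: S_0 = 16 + -9*0 = 16
i=1: S_1 = 16 + -9*1 = 7
i=2: S_2 = 16 + -9*2 = -2
i=3: S_3 = 16 + -9*3 = -11
i=4: S_4 = 16 + -9*4 = -20
i=5: S_5 = 16 + -9*5 = -29
The first 6 terms are: [16, 7, -2, -11, -20, -29]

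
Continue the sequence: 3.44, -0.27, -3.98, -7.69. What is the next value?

Differences: -0.27 - 3.44 = -3.71
This is an arithmetic sequence with common difference d = -3.71.
Next term = -7.69 + -3.71 = -11.4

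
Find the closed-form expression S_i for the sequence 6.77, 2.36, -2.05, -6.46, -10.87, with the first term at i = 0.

Check differences: 2.36 - 6.77 = -4.41
-2.05 - 2.36 = -4.41
Common difference d = -4.41.
First term a = 6.77.
Formula: S_i = 6.77 - 4.41*i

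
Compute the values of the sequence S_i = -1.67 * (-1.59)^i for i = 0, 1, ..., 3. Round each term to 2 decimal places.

This is a geometric sequence.
i=0: S_0 = -1.67 * (-1.59)^0 = -1.67
i=1: S_1 = -1.67 * (-1.59)^1 ≈ 2.66
i=2: S_2 = -1.67 * (-1.59)^2 ≈ -4.22
i=3: S_3 = -1.67 * (-1.59)^3 ≈ 6.71
The first 4 terms are: [-1.67, 2.66, -4.22, 6.71]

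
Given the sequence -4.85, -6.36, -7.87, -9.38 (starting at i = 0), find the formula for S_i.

Check differences: -6.36 - -4.85 = -1.51
-7.87 - -6.36 = -1.51
Common difference d = -1.51.
First term a = -4.85.
Formula: S_i = -4.85 - 1.51*i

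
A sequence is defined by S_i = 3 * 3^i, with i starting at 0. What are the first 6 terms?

This is a geometric sequence.
i=0: S_0 = 3 * 3^0 = 3
i=1: S_1 = 3 * 3^1 = 9
i=2: S_2 = 3 * 3^2 = 27
i=3: S_3 = 3 * 3^3 = 81
i=4: S_4 = 3 * 3^4 = 243
i=5: S_5 = 3 * 3^5 = 729
The first 6 terms are: [3, 9, 27, 81, 243, 729]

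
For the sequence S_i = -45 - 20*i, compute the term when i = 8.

S_8 = -45 + -20*8 = -45 + -160 = -205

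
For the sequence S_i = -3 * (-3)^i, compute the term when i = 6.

S_6 = -3 * (-3)^6 = -3 * 729 = -2187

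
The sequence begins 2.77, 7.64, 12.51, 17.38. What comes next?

Differences: 7.64 - 2.77 = 4.87
This is an arithmetic sequence with common difference d = 4.87.
Next term = 17.38 + 4.87 = 22.25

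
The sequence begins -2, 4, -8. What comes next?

Ratios: 4 / -2 = -2.0
This is a geometric sequence with common ratio r = -2.
Next term = -8 * -2 = 16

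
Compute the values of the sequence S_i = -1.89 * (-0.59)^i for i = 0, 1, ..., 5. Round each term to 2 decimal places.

This is a geometric sequence.
i=0: S_0 = -1.89 * (-0.59)^0 = -1.89
i=1: S_1 = -1.89 * (-0.59)^1 ≈ 1.12
i=2: S_2 = -1.89 * (-0.59)^2 ≈ -0.66
i=3: S_3 = -1.89 * (-0.59)^3 ≈ 0.39
i=4: S_4 = -1.89 * (-0.59)^4 ≈ -0.23
i=5: S_5 = -1.89 * (-0.59)^5 ≈ 0.14
The first 6 terms are: [-1.89, 1.12, -0.66, 0.39, -0.23, 0.14]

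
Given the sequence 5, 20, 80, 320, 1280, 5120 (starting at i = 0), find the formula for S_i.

Check ratios: 20 / 5 = 4.0
Common ratio r = 4.
First term a = 5.
Formula: S_i = 5 * 4^i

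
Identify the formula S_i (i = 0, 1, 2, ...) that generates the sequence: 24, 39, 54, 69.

Check differences: 39 - 24 = 15
54 - 39 = 15
Common difference d = 15.
First term a = 24.
Formula: S_i = 24 + 15*i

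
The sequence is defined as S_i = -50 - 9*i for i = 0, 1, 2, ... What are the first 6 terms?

This is an arithmetic sequence.
i=0: S_0 = -50 + -9*0 = -50
i=1: S_1 = -50 + -9*1 = -59
i=2: S_2 = -50 + -9*2 = -68
i=3: S_3 = -50 + -9*3 = -77
i=4: S_4 = -50 + -9*4 = -86
i=5: S_5 = -50 + -9*5 = -95
The first 6 terms are: [-50, -59, -68, -77, -86, -95]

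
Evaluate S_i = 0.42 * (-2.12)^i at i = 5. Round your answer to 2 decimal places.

S_5 = 0.42 * (-2.12)^5 ≈ 0.42 * -42.8232 ≈ -17.99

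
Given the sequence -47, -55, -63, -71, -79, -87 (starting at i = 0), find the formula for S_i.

Check differences: -55 - -47 = -8
-63 - -55 = -8
Common difference d = -8.
First term a = -47.
Formula: S_i = -47 - 8*i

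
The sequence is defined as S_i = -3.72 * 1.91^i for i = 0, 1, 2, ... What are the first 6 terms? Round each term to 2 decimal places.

This is a geometric sequence.
i=0: S_0 = -3.72 * 1.91^0 = -3.72
i=1: S_1 = -3.72 * 1.91^1 ≈ -7.11
i=2: S_2 = -3.72 * 1.91^2 ≈ -13.57
i=3: S_3 = -3.72 * 1.91^3 ≈ -25.92
i=4: S_4 = -3.72 * 1.91^4 ≈ -49.51
i=5: S_5 = -3.72 * 1.91^5 ≈ -94.56
The first 6 terms are: [-3.72, -7.11, -13.57, -25.92, -49.51, -94.56]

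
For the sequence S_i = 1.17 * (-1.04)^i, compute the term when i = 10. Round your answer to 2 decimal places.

S_10 = 1.17 * (-1.04)^10 ≈ 1.17 * 1.4802 ≈ 1.73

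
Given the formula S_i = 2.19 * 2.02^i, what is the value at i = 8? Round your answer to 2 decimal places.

S_8 = 2.19 * 2.02^8 ≈ 2.19 * 277.2113 ≈ 607.09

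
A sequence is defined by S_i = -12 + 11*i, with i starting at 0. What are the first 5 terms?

This is an arithmetic sequence.
i=0: S_0 = -12 + 11*0 = -12
i=1: S_1 = -12 + 11*1 = -1
i=2: S_2 = -12 + 11*2 = 10
i=3: S_3 = -12 + 11*3 = 21
i=4: S_4 = -12 + 11*4 = 32
The first 5 terms are: [-12, -1, 10, 21, 32]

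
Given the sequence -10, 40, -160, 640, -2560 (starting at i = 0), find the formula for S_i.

Check ratios: 40 / -10 = -4.0
Common ratio r = -4.
First term a = -10.
Formula: S_i = -10 * (-4)^i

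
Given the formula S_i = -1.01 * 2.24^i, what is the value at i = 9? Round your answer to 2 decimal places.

S_9 = -1.01 * 2.24^9 ≈ -1.01 * 1419.8163 ≈ -1434.01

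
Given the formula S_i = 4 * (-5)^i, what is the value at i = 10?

S_10 = 4 * (-5)^10 = 4 * 9765625 = 39062500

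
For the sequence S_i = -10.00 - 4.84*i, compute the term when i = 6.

S_6 = -10.0 + -4.84*6 = -10.0 + -29.04 = -39.04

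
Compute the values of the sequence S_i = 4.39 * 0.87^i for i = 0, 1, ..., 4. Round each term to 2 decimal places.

This is a geometric sequence.
i=0: S_0 = 4.39 * 0.87^0 = 4.39
i=1: S_1 = 4.39 * 0.87^1 ≈ 3.82
i=2: S_2 = 4.39 * 0.87^2 ≈ 3.32
i=3: S_3 = 4.39 * 0.87^3 ≈ 2.89
i=4: S_4 = 4.39 * 0.87^4 ≈ 2.52
The first 5 terms are: [4.39, 3.82, 3.32, 2.89, 2.52]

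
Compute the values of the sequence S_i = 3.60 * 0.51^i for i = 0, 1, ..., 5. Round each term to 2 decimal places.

This is a geometric sequence.
i=0: S_0 = 3.6 * 0.51^0 = 3.6
i=1: S_1 = 3.6 * 0.51^1 ≈ 1.84
i=2: S_2 = 3.6 * 0.51^2 ≈ 0.94
i=3: S_3 = 3.6 * 0.51^3 ≈ 0.48
i=4: S_4 = 3.6 * 0.51^4 ≈ 0.24
i=5: S_5 = 3.6 * 0.51^5 ≈ 0.12
The first 6 terms are: [3.6, 1.84, 0.94, 0.48, 0.24, 0.12]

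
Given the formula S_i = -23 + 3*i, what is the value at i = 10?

S_10 = -23 + 3*10 = -23 + 30 = 7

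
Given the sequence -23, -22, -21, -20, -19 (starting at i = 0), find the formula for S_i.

Check differences: -22 - -23 = 1
-21 - -22 = 1
Common difference d = 1.
First term a = -23.
Formula: S_i = -23 + 1*i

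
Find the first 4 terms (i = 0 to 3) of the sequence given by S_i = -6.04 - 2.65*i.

This is an arithmetic sequence.
i=0: S_0 = -6.04 + -2.65*0 = -6.04
i=1: S_1 = -6.04 + -2.65*1 = -8.69
i=2: S_2 = -6.04 + -2.65*2 = -11.34
i=3: S_3 = -6.04 + -2.65*3 = -13.99
The first 4 terms are: [-6.04, -8.69, -11.34, -13.99]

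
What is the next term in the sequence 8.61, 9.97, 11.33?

Differences: 9.97 - 8.61 = 1.36
This is an arithmetic sequence with common difference d = 1.36.
Next term = 11.33 + 1.36 = 12.69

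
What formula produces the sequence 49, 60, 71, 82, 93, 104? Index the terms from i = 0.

Check differences: 60 - 49 = 11
71 - 60 = 11
Common difference d = 11.
First term a = 49.
Formula: S_i = 49 + 11*i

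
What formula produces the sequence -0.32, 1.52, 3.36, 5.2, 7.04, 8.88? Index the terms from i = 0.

Check differences: 1.52 - -0.32 = 1.84
3.36 - 1.52 = 1.84
Common difference d = 1.84.
First term a = -0.32.
Formula: S_i = -0.32 + 1.84*i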